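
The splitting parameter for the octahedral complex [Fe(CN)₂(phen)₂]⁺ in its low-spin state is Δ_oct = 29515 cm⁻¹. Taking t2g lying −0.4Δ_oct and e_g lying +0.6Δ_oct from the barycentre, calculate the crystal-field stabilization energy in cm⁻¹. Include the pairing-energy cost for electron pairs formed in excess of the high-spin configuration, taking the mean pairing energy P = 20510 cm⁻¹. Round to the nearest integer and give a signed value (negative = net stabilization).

Ligand charges: 2×(-1) from CN⁻ and 2×(+0) from phen sum to -2; with overall charge +1, Fe is +3.
Fe is in group 8, so Fe³⁺ is d⁵ (8 − 3 = 5).
Configuration: t2g^5 e_g^0.
The orbital stabilization is -2.0Δ_oct = -2.0 × 29515 = -59030 cm⁻¹.
Relative to high-spin t2g^3 e_g^2 (0 paired), the low-spin configuration has 2 additional pairs, contributing +2 × 20510 = +41020 cm⁻¹.
Combining: -59030 + 41020 = -18010 cm⁻¹.

-18010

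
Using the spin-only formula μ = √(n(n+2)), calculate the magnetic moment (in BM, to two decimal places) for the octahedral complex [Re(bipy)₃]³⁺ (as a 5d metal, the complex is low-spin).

2.83 BM

bipy is neutral, so the +3 overall charge sits on Re: oxidation state +3.
Group 7 minus oxidation state +3 gives a d⁴ configuration for Re³⁺.
Configuration: t₂g⁴ eg⁰ → 2 unpaired electrons.
μ(spin-only) = √[2(2+2)] = √8 ≈ 2.83 BM.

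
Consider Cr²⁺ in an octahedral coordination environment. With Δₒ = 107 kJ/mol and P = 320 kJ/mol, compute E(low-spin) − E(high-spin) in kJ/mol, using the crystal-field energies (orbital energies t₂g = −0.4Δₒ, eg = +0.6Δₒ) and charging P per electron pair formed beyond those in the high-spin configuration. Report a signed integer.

Cr sits in group 6; removing 2 electrons leaves Cr²⁺ with 6 − 2 = 4 d electrons.
High-spin d⁴ fills as t₂g³ eg¹ with CFSE 3(−0.4) + 1(+0.6) = -0.6Δₒ = -64 kJ/mol.
Low-spin t₂g⁴ eg⁰ gives -1.6Δₒ = -171 kJ/mol, but forming 1 extra pair costs 1P = 320 kJ/mol, so E(LS) = -171 + 320 = 149 kJ/mol.
E(LS) − E(HS) = 149 − (-64) = 213 kJ/mol.

213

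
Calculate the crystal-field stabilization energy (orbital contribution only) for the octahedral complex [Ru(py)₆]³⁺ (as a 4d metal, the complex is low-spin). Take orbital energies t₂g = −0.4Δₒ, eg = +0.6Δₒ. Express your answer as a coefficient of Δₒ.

py is neutral, so the +3 overall charge sits on Ru: oxidation state +3.
Ru³⁺: group 8, so d-count = 8 − 3 = 5.
Configuration: t₂g⁵ eg⁰.
CFSE = 5(-0.4Δₒ) + 0(0.6Δₒ) = -2.0Δₒ + 0.0Δₒ = -2.0Δₒ.

-2.0 Δₒ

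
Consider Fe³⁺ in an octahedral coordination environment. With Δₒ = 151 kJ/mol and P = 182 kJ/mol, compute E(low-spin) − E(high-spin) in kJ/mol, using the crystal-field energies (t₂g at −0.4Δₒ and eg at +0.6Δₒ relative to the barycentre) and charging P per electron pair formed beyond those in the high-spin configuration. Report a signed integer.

62

Fe is in group 8, so Fe³⁺ is d⁵ (8 − 3 = 5).
In the high-spin limit (t₂g³ eg²) the orbital term is 0.0Δₒ = 0 kJ/mol, with no excess pairing.
For low-spin the configuration is t₂g⁵ eg⁰: orbital energy -2.0 × 151 = -302 kJ/mol, and 2 additional pairs relative to high-spin add 364 kJ/mol, giving 62 kJ/mol.
The difference is 62 − (0) = 62 kJ/mol, so high-spin lies lower.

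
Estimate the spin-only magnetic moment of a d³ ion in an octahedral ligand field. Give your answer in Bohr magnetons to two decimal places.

3.87 Bohr magnetons

Configuration: t₂g³ eg⁰ → 3 unpaired electrons.
μ(spin-only) = √[3(3+2)] = √15 ≈ 3.87 Bohr magnetons.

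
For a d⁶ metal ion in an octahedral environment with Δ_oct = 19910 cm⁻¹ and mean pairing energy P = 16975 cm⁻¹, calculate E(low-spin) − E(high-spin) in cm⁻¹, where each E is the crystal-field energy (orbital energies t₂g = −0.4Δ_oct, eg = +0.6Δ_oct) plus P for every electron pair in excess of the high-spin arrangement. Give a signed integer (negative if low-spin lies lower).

High-spin: t₂g⁴ eg², CFSE = -0.4Δ_oct = -7964 cm⁻¹.
For low-spin the configuration is t₂g⁶ eg⁰: orbital energy -2.4 × 19910 = -47784 cm⁻¹, and 2 additional pairs relative to high-spin add 33950 cm⁻¹, giving -13834 cm⁻¹.
The difference is -13834 − (-7964) = -5870 cm⁻¹, so low-spin lies lower.

-5870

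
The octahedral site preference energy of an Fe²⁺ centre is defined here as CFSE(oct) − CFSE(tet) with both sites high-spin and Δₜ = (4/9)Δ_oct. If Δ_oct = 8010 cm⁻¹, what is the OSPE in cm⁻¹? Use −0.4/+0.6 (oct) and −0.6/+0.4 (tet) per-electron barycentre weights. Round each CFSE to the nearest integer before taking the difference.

Fe²⁺: group 8, so d-count = 8 − 2 = 6.
Octahedral high-spin t₂g⁴ eg²: CFSE = -0.4 × 8010 = -3204 cm⁻¹.
In a tetrahedral site the filling is e³ t₂³: CFSE(tet) = -0.6Δₜ = -0.6 × (4/9)(8010) = -2136 cm⁻¹.
OSPE = CFSE(oct) − CFSE(tet) = -3204 − (-2136) = -1068 cm⁻¹.

-1068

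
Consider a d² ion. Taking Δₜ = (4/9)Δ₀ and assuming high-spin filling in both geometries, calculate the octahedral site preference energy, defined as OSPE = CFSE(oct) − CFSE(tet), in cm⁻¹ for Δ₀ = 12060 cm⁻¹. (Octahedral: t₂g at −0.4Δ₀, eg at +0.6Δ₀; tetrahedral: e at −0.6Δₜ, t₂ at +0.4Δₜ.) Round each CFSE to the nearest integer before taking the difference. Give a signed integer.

-3216

Octahedral high-spin t₂g² eg⁰: CFSE = -0.8 × 12060 = -9648 cm⁻¹.
Tetrahedral e² t₂⁰ gives -1.2Δₜ = -1.2 × (4/9) × 12060 = -6432 cm⁻¹.
OSPE = CFSE(oct) − CFSE(tet) = -9648 − (-6432) = -3216 cm⁻¹.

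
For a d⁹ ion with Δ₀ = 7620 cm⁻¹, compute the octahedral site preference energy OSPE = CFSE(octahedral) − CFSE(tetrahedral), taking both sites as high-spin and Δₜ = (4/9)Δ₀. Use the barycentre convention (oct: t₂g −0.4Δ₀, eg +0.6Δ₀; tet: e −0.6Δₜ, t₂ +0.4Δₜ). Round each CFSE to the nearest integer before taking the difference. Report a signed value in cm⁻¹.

Octahedral (high-spin): t2g^6 e_g^3, CFSE = 6(−0.4) + 3(+0.6) = -0.6Δ₀ = -0.6 × 7620 = -4572 cm⁻¹.
Tetrahedral: e^4 t2^5, CFSE = 4(−0.6) + 5(+0.4) = -0.4Δₜ = -0.4 × (4/9) × 7620 = -1355 cm⁻¹.
OSPE = -4572 − (-1355) = -3217 cm⁻¹.

-3217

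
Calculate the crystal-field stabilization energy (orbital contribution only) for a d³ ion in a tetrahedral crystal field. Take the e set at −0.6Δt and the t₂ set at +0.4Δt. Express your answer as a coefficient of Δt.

-0.8 Δt

With tetrahedral geometry the complex is necessarily high-spin.
Configuration: e² t₂¹.
CFSE = 2(-0.6Δt) + 1(0.4Δt) = -1.2Δt + 0.4Δt = -0.8Δt.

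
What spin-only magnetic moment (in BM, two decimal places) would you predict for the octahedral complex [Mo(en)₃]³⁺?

en is neutral, so the +3 overall charge sits on Mo: oxidation state +3.
Mo is in group 6, so Mo³⁺ is d³ (6 − 3 = 3).
Configuration: t₂g³ eg⁰ → 3 unpaired electrons.
μ(spin-only) = √[3(3+2)] = √15 ≈ 3.87 BM.

3.87 BM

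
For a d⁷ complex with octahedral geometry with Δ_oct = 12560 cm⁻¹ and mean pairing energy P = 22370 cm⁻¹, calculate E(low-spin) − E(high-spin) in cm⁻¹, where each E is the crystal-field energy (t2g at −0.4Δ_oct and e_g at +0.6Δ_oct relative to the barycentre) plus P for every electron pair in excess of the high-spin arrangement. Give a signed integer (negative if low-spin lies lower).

High-spin d⁷ fills as t2g^5 e_g^2 with CFSE 5(−0.4) + 2(+0.6) = -0.8Δ_oct = -10048 cm⁻¹.
For low-spin the configuration is t2g^6 e_g^1: orbital energy -1.8 × 12560 = -22608 cm⁻¹, and 1 additional pair relative to high-spin adds 22370 cm⁻¹, giving -238 cm⁻¹.
The difference is -238 − (-10048) = 9810 cm⁻¹, so high-spin lies lower.

9810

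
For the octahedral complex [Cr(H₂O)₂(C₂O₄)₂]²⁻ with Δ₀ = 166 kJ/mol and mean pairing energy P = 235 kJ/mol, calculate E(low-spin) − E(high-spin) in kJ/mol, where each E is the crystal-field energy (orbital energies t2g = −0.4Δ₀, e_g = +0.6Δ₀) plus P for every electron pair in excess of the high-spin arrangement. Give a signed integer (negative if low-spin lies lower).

69

Ligand charges: 2×(+0) from H₂O and 2×(-2) from C₂O₄²⁻ sum to -4; with overall charge -2, Cr is +2.
Cr²⁺: group 6, so d-count = 6 − 2 = 4.
In the high-spin limit (t2g^3 e_g^1) the orbital term is -0.6Δ₀ = -100 kJ/mol, with no excess pairing.
Low-spin t2g^4 e_g^0 gives -1.6Δ₀ = -266 kJ/mol, but forming 1 extra pair costs 1P = 235 kJ/mol, so E(LS) = -266 + 235 = -31 kJ/mol.
E(LS) − E(HS) = -31 − (-100) = 69 kJ/mol.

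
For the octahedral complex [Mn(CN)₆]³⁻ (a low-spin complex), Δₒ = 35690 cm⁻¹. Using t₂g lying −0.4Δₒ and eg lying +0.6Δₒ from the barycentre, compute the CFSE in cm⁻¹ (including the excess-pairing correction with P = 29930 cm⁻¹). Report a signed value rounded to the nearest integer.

Each CN⁻ contributes -1; 6 × (-1) = -6. With overall charge -3, Mn is in the +3 oxidation state.
Mn is in group 7, so Mn³⁺ is d⁴ (7 − 3 = 4).
The d⁴ electrons fill as t₂g⁴ eg⁰.
CFSE(orbital) = 4×(-0.4Δₒ) + 0×(0.6Δₒ) = -1.6Δₒ; with Δₒ = 35690 cm⁻¹ that is -57104 cm⁻¹.
Relative to high-spin t₂g³ eg¹ (0 paired), the low-spin configuration has 1 additional pair, contributing +1 × 29930 = +29930 cm⁻¹.
Net CFSE = -57104 + 29930 = -27174 cm⁻¹.

-27174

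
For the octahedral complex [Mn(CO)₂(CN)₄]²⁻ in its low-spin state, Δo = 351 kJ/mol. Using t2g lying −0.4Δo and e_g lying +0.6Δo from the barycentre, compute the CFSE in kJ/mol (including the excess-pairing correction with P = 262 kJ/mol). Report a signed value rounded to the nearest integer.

Ligand charges: 2×(+0) from CO and 4×(-1) from CN⁻ sum to -4; with overall charge -2, Mn is +2.
Mn²⁺: group 7, so d-count = 7 − 2 = 5.
Electron filling gives t2g^5 e_g^0.
Orbital CFSE = 5(-0.4) + 0(0.6) = -2.0Δo = -2.0 × 351 = -702 kJ/mol.
Pairing penalty: 2 pairs vs 0 in the high-spin reference → 2 extra × P = 524 kJ/mol.
Overall CFSE = -702 + 524 = -178 kJ/mol.

-178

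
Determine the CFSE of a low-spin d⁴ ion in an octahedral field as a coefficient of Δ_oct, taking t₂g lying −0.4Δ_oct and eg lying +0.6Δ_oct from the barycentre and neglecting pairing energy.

-1.6 Δ_oct

Configuration: t₂g⁴ eg⁰.
CFSE = 4(-0.4Δ_oct) + 0(0.6Δ_oct) = -1.6Δ_oct + 0.0Δ_oct = -1.6Δ_oct.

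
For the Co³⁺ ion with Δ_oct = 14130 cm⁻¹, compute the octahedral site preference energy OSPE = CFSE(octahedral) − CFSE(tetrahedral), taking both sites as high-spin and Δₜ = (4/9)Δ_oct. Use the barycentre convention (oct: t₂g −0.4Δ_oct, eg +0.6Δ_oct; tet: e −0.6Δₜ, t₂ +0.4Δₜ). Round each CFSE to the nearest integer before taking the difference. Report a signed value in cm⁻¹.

Co is in group 9, so Co³⁺ is d⁶ (9 − 3 = 6).
Octahedral high-spin t2g^4 e_g^2: CFSE = -0.4 × 14130 = -5652 cm⁻¹.
Tetrahedral: e^3 t2^3, CFSE = 3(−0.6) + 3(+0.4) = -0.6Δₜ = -0.6 × (4/9) × 14130 = -3768 cm⁻¹.
OSPE = CFSE(oct) − CFSE(tet) = -5652 − (-3768) = -1884 cm⁻¹.

-1884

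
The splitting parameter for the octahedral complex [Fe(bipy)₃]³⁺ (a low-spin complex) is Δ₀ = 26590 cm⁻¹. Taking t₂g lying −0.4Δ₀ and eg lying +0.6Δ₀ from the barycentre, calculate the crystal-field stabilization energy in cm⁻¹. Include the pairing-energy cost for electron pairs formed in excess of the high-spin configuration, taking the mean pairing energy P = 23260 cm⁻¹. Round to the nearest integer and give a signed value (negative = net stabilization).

bipy is neutral, so the +3 overall charge sits on Fe: oxidation state +3.
Fe sits in group 8; removing 3 electrons leaves Fe³⁺ with 8 − 3 = 5 d electrons.
The d⁵ electrons fill as t₂g⁵ eg⁰.
CFSE(orbital) = 5×(-0.4Δ₀) + 0×(0.6Δ₀) = -2.0Δ₀; with Δ₀ = 26590 cm⁻¹ that is -53180 cm⁻¹.
Pairing penalty: 2 pairs vs 0 in the high-spin reference → 2 extra × P = 46520 cm⁻¹.
Combining: -53180 + 46520 = -6660 cm⁻¹.

-6660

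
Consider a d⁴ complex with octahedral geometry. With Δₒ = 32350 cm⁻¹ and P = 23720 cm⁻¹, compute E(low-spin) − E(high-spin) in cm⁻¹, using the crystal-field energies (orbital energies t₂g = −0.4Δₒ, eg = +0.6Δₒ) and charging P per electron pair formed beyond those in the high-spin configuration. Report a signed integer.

-8630

In the high-spin limit (t₂g³ eg¹) the orbital term is -0.6Δₒ = -19410 cm⁻¹, with no excess pairing.
Low-spin: t₂g⁴ eg⁰, orbital CFSE = -1.6Δₒ = -51760 cm⁻¹; plus 1 excess pair × P = +23720 cm⁻¹; total -28040 cm⁻¹.
Thus E(LS) − E(HS) = -8630 cm⁻¹.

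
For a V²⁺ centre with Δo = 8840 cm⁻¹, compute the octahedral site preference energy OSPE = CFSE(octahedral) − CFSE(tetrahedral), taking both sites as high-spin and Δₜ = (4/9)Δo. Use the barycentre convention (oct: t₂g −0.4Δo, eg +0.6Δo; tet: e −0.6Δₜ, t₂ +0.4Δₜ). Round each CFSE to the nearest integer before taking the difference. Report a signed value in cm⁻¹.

V sits in group 5; removing 2 electrons leaves V²⁺ with 5 − 2 = 3 d electrons.
Octahedral (high-spin): t2g^3 e_g^0, CFSE = 3(−0.4) + 0(+0.6) = -1.2Δo = -1.2 × 8840 = -10608 cm⁻¹.
Tetrahedral e^2 t2^1 gives -0.8Δₜ = -0.8 × (4/9) × 8840 = -3143 cm⁻¹.
OSPE = CFSE(oct) − CFSE(tet) = -10608 − (-3143) = -7465 cm⁻¹.

-7465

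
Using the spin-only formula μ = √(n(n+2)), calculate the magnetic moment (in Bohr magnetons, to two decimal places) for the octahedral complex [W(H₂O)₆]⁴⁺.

2.83 Bohr magnetons

H₂O is neutral, so the +4 overall charge sits on W: oxidation state +4.
W sits in group 6; removing 4 electrons leaves W⁴⁺ with 6 − 4 = 2 d electrons.
For octahedral d² the high- and low-spin configurations coincide.
Configuration: t2g^2 e_g^0 → 2 unpaired electrons.
μ(spin-only) = √[2(2+2)] = √8 ≈ 2.83 Bohr magnetons.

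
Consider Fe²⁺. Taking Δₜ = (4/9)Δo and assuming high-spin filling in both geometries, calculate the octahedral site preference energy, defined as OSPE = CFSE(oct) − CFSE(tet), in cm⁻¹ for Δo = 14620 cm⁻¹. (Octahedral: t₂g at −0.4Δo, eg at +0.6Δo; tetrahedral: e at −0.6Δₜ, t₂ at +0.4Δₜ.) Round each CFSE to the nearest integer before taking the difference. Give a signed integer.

-1949

Fe is in group 8, so Fe²⁺ is d⁶ (8 − 2 = 6).
Octahedral high-spin t2g^4 e_g^2: CFSE = -0.4 × 14620 = -5848 cm⁻¹.
In a tetrahedral site the filling is e^3 t2^3: CFSE(tet) = -0.6Δₜ = -0.6 × (4/9)(14620) = -3899 cm⁻¹.
OSPE = -5848 − (-3899) = -1949 cm⁻¹.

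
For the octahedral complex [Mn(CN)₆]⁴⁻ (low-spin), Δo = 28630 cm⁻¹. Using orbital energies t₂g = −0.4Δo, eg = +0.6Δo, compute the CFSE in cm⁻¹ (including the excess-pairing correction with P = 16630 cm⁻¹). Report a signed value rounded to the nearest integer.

Each CN⁻ contributes -1; 6 × (-1) = -6. With overall charge -4, Mn is in the +2 oxidation state.
Group 7 minus oxidation state +2 gives a d⁵ configuration for Mn²⁺.
The d⁵ electrons fill as t₂g⁵ eg⁰.
The orbital stabilization is -2.0Δo = -2.0 × 28630 = -57260 cm⁻¹.
Relative to high-spin t₂g³ eg² (0 paired), the low-spin configuration has 2 additional pairs, contributing +2 × 16630 = +33260 cm⁻¹.
Combining: -57260 + 33260 = -24000 cm⁻¹.

-24000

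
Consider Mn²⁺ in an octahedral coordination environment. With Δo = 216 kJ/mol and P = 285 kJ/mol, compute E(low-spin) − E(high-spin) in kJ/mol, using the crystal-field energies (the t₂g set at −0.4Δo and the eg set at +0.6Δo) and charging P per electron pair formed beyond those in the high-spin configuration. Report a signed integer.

Mn sits in group 7; removing 2 electrons leaves Mn²⁺ with 7 − 2 = 5 d electrons.
In the high-spin limit (t₂g³ eg²) the orbital term is 0.0Δo = 0 kJ/mol, with no excess pairing.
Low-spin: t₂g⁵ eg⁰, orbital CFSE = -2.0Δo = -432 kJ/mol; plus 2 excess pairs × P = +570 kJ/mol; total 138 kJ/mol.
The difference is 138 − (0) = 138 kJ/mol, so high-spin lies lower.

138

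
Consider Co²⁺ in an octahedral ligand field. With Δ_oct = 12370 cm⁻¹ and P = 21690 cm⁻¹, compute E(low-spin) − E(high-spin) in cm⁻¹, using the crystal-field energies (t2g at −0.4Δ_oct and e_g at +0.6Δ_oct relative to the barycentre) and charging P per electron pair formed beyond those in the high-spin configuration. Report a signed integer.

9320

Co²⁺: group 9, so d-count = 9 − 2 = 7.
High-spin: t2g^5 e_g^2, CFSE = -0.8Δ_oct = -9896 cm⁻¹.
For low-spin the configuration is t2g^6 e_g^1: orbital energy -1.8 × 12370 = -22266 cm⁻¹, and 1 additional pair relative to high-spin adds 21690 cm⁻¹, giving -576 cm⁻¹.
The difference is -576 − (-9896) = 9320 cm⁻¹, so high-spin lies lower.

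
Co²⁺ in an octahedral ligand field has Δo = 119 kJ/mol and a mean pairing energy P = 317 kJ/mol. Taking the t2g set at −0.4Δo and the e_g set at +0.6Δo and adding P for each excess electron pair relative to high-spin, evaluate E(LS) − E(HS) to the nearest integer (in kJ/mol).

Co sits in group 9; removing 2 electrons leaves Co²⁺ with 9 − 2 = 7 d electrons.
High-spin: t2g^5 e_g^2, CFSE = -0.8Δo = -95 kJ/mol.
Low-spin t2g^6 e_g^1 gives -1.8Δo = -214 kJ/mol, but forming 1 extra pair costs 1P = 317 kJ/mol, so E(LS) = -214 + 317 = 103 kJ/mol.
Thus E(LS) − E(HS) = 198 kJ/mol.

198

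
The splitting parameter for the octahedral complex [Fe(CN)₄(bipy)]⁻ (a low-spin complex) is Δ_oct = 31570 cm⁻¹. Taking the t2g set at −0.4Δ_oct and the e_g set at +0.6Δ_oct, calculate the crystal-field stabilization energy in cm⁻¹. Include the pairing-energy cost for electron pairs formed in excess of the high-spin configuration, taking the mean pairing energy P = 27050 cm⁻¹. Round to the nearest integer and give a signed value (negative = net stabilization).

Ligand charges: 4×(-1) from CN⁻ and 1×(+0) from bipy sum to -4; with overall charge -1, Fe is +3.
Fe is in group 8, so Fe³⁺ is d⁵ (8 − 3 = 5).
Electron filling gives t2g^5 e_g^0.
The orbital stabilization is -2.0Δ_oct = -2.0 × 31570 = -63140 cm⁻¹.
Pairing penalty: 2 pairs vs 0 in the high-spin reference → 2 extra × P = 54100 cm⁻¹.
Overall CFSE = -63140 + 54100 = -9040 cm⁻¹.

-9040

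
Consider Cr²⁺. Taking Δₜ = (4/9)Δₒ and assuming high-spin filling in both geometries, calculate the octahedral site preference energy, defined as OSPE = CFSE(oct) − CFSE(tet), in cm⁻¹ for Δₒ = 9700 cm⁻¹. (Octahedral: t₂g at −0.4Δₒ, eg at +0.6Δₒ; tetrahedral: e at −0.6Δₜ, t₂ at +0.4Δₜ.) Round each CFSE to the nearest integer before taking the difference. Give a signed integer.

Group 6 minus oxidation state +2 gives a d⁴ configuration for Cr²⁺.
Octahedral high-spin t2g^3 e_g^1: CFSE = -0.6 × 9700 = -5820 cm⁻¹.
Tetrahedral e^2 t2^2 gives -0.4Δₜ = -0.4 × (4/9) × 9700 = -1724 cm⁻¹.
Subtracting, OSPE = -5820 − (-1724) = -4096 cm⁻¹.

-4096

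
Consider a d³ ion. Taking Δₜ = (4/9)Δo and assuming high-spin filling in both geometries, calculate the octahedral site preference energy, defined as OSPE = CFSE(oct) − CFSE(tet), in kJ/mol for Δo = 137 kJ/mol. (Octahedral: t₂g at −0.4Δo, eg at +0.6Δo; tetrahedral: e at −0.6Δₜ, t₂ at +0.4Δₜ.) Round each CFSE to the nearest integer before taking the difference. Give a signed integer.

-115

In an octahedral site d³ (HS) is t2g^3 e_g^0, giving CFSE(oct) = -1.2Δo = -164 kJ/mol.
Tetrahedral: e^2 t2^1, CFSE = 2(−0.6) + 1(+0.4) = -0.8Δₜ = -0.8 × (4/9) × 137 = -49 kJ/mol.
OSPE = CFSE(oct) − CFSE(tet) = -164 − (-49) = -115 kJ/mol.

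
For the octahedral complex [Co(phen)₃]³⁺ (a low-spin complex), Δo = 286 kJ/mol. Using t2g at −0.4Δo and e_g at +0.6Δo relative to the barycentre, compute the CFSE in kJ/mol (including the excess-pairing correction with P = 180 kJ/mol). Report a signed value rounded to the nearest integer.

phen is neutral, so the +3 overall charge sits on Co: oxidation state +3.
Co is in group 9, so Co³⁺ is d⁶ (9 − 3 = 6).
Configuration: t2g^6 e_g^0.
The orbital stabilization is -2.4Δo = -2.4 × 286 = -686 kJ/mol.
Pairing penalty: 3 pairs vs 1 in the high-spin reference → 2 extra × P = 360 kJ/mol.
Combining: -686 + 360 = -326 kJ/mol.

-326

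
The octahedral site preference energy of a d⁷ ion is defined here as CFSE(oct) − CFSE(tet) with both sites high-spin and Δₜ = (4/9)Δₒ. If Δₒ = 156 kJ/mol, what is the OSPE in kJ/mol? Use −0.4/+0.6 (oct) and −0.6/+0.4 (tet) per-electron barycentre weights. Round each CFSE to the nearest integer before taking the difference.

-42

Octahedral (high-spin): t₂g⁵ eg², CFSE = 5(−0.4) + 2(+0.6) = -0.8Δₒ = -0.8 × 156 = -125 kJ/mol.
In a tetrahedral site the filling is e⁴ t₂³: CFSE(tet) = -1.2Δₜ = -1.2 × (4/9)(156) = -83 kJ/mol.
OSPE = -125 − (-83) = -42 kJ/mol.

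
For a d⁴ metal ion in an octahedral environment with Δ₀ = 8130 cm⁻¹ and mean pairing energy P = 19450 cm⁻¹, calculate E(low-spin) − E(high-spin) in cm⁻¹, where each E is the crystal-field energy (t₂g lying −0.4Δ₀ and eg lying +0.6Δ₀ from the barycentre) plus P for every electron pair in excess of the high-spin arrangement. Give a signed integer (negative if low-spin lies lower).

In the high-spin limit (t₂g³ eg¹) the orbital term is -0.6Δ₀ = -4878 cm⁻¹, with no excess pairing.
Low-spin: t₂g⁴ eg⁰, orbital CFSE = -1.6Δ₀ = -13008 cm⁻¹; plus 1 excess pair × P = +19450 cm⁻¹; total 6442 cm⁻¹.
The difference is 6442 − (-4878) = 11320 cm⁻¹, so high-spin lies lower.

11320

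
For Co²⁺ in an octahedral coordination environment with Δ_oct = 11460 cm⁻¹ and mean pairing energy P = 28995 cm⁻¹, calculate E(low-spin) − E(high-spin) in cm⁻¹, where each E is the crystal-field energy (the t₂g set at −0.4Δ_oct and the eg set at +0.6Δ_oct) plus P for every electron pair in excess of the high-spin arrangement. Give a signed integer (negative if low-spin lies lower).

17535

Co²⁺: group 9, so d-count = 9 − 2 = 7.
High-spin d⁷ fills as t₂g⁵ eg² with CFSE 5(−0.4) + 2(+0.6) = -0.8Δ_oct = -9168 cm⁻¹.
For low-spin the configuration is t₂g⁶ eg¹: orbital energy -1.8 × 11460 = -20628 cm⁻¹, and 1 additional pair relative to high-spin adds 28995 cm⁻¹, giving 8367 cm⁻¹.
The difference is 8367 − (-9168) = 17535 cm⁻¹, so high-spin lies lower.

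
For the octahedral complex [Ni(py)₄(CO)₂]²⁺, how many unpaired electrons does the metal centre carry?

2

Ligand charges: 4×(+0) from py and 2×(+0) from CO sum to +0; with overall charge +2, Ni is +2.
Ni is in group 10, so Ni²⁺ is d⁸ (10 − 2 = 8).
Configuration: t₂g⁶ eg², giving 2 unpaired electrons.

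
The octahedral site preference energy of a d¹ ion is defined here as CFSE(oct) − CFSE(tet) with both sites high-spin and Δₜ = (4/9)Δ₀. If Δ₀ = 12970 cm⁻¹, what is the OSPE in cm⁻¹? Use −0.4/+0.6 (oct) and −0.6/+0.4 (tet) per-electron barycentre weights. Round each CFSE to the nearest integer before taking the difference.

-1729

In an octahedral site d¹ (HS) is t₂g¹ eg⁰, giving CFSE(oct) = -0.4Δ₀ = -5188 cm⁻¹.
Tetrahedral: e¹ t₂⁰, CFSE = 1(−0.6) + 0(+0.4) = -0.6Δₜ = -0.6 × (4/9) × 12970 = -3459 cm⁻¹.
OSPE = CFSE(oct) − CFSE(tet) = -5188 − (-3459) = -1729 cm⁻¹.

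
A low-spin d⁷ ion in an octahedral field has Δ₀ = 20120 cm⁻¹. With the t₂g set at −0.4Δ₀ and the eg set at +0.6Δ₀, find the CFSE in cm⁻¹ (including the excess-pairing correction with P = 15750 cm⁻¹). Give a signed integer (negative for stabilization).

The d⁷ electrons fill as t₂g⁶ eg¹.
CFSE(orbital) = 6×(-0.4Δ₀) + 1×(0.6Δ₀) = -1.8Δ₀; with Δ₀ = 20120 cm⁻¹ that is -36216 cm⁻¹.
Relative to high-spin t₂g⁵ eg² (2 paired), the low-spin configuration has 1 additional pair, contributing +1 × 15750 = +15750 cm⁻¹.
Net CFSE = -36216 + 15750 = -20466 cm⁻¹.

-20466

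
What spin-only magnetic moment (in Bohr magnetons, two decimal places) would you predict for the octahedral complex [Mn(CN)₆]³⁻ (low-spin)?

2.83 Bohr magnetons

Each CN⁻ contributes -1; 6 × (-1) = -6. With overall charge -3, Mn is in the +3 oxidation state.
Mn is in group 7, so Mn³⁺ is d⁴ (7 − 3 = 4).
Configuration: t2g^4 e_g^0 → 2 unpaired electrons.
μ(spin-only) = √[2(2+2)] = √8 ≈ 2.83 Bohr magnetons.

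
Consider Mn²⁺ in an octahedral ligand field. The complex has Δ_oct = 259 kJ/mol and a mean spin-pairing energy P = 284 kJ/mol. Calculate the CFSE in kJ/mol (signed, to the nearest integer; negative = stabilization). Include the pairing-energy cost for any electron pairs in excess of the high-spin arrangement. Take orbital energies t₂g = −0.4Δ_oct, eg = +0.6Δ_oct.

0

Mn²⁺: group 7, so d-count = 7 − 2 = 5.
Since Δ_oct = 259 kJ/mol < P = 284 kJ/mol, the complex adopts the high-spin configuration.
That gives t₂g³ eg².
Orbital CFSE = 0.0Δ_oct = 0.0 × 259 = 0 kJ/mol.
High-spin has no excess pairs, so no pairing correction applies.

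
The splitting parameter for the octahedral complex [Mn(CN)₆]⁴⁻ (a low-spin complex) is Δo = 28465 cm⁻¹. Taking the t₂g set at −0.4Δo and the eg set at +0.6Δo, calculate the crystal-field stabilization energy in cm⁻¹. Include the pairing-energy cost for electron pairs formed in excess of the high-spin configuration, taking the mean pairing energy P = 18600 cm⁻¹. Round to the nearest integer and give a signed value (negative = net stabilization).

Each CN⁻ contributes -1; 6 × (-1) = -6. With overall charge -4, Mn is in the +2 oxidation state.
Mn is in group 7, so Mn²⁺ is d⁵ (7 − 2 = 5).
The d⁵ electrons fill as t₂g⁵ eg⁰.
CFSE(orbital) = 5×(-0.4Δo) + 0×(0.6Δo) = -2.0Δo; with Δo = 28465 cm⁻¹ that is -56930 cm⁻¹.
Pairing penalty: 2 pairs vs 0 in the high-spin reference → 2 extra × P = 37200 cm⁻¹.
Net CFSE = -56930 + 37200 = -19730 cm⁻¹.

-19730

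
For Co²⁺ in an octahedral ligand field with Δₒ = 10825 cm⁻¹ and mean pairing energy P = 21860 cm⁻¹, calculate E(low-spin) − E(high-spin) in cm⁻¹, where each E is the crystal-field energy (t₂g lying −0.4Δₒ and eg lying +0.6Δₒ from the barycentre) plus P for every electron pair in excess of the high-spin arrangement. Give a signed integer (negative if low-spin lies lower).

11035

Co is in group 9, so Co²⁺ is d⁷ (9 − 2 = 7).
In the high-spin limit (t₂g⁵ eg²) the orbital term is -0.8Δₒ = -8660 cm⁻¹, with no excess pairing.
For low-spin the configuration is t₂g⁶ eg¹: orbital energy -1.8 × 10825 = -19485 cm⁻¹, and 1 additional pair relative to high-spin adds 21860 cm⁻¹, giving 2375 cm⁻¹.
Thus E(LS) − E(HS) = 11035 cm⁻¹.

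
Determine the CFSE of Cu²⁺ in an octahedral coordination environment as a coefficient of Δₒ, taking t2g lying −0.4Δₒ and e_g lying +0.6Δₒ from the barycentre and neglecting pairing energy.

Cu sits in group 11; removing 2 electrons leaves Cu²⁺ with 11 − 2 = 9 d electrons.
Configuration: t2g^6 e_g^3.
CFSE = 6(-0.4Δₒ) + 3(0.6Δₒ) = -2.4Δₒ + 1.8Δₒ = -0.6Δₒ.

-0.6 Δₒ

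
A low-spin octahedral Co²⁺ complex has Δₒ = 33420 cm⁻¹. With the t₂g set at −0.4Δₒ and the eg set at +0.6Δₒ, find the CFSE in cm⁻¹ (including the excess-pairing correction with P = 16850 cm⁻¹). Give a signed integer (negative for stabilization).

Group 9 minus oxidation state +2 gives a d⁷ configuration for Co²⁺.
The d⁷ electrons fill as t₂g⁶ eg¹.
Orbital CFSE = 6(-0.4) + 1(0.6) = -1.8Δₒ = -1.8 × 33420 = -60156 cm⁻¹.
Relative to high-spin t₂g⁵ eg² (2 paired), the low-spin configuration has 1 additional pair, contributing +1 × 16850 = +16850 cm⁻¹.
Net CFSE = -60156 + 16850 = -43306 cm⁻¹.

-43306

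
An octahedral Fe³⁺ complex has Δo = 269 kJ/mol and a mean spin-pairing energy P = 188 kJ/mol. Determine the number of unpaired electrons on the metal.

1

Fe sits in group 8; removing 3 electrons leaves Fe³⁺ with 8 − 3 = 5 d electrons.
Here Δo > P (269 > 188), so the low-spin state is favoured.
Filling d⁵ accordingly: t2g^5 e_g^0.
Unpaired electrons: 1.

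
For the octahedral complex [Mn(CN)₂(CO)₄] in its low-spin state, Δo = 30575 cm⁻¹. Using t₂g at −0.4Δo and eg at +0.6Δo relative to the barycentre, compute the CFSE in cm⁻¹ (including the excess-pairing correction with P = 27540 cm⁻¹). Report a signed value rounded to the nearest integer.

Ligand charges: 2×(-1) from CN⁻ and 4×(+0) from CO sum to -2; with overall charge +0, Mn is +2.
Mn sits in group 7; removing 2 electrons leaves Mn²⁺ with 7 − 2 = 5 d electrons.
Configuration: t₂g⁵ eg⁰.
The orbital stabilization is -2.0Δo = -2.0 × 30575 = -61150 cm⁻¹.
High-spin d⁵ would be t₂g³ eg² with 0 pairs; low-spin has 2, so 2 excess pairs cost +2P = +55080 cm⁻¹.
Combining: -61150 + 55080 = -6070 cm⁻¹.

-6070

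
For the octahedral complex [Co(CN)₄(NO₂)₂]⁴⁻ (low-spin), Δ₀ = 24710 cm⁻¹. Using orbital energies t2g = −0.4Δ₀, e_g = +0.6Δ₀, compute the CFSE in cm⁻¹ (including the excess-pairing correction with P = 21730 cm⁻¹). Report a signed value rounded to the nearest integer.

Ligand charges: 4×(-1) from CN⁻ and 2×(-1) from NO₂⁻ sum to -6; with overall charge -4, Co is +2.
Co is in group 9, so Co²⁺ is d⁷ (9 − 2 = 7).
The d⁷ electrons fill as t2g^6 e_g^1.
CFSE(orbital) = 6×(-0.4Δ₀) + 1×(0.6Δ₀) = -1.8Δ₀; with Δ₀ = 24710 cm⁻¹ that is -44478 cm⁻¹.
Pairing penalty: 3 pairs vs 2 in the high-spin reference → 1 extra × P = 21730 cm⁻¹.
Combining: -44478 + 21730 = -22748 cm⁻¹.

-22748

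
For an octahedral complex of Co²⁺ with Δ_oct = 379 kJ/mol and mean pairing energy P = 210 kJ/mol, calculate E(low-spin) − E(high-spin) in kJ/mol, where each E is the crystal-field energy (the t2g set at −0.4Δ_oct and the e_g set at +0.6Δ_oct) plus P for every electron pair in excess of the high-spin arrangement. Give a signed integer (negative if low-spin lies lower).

-169

Co sits in group 9; removing 2 electrons leaves Co²⁺ with 9 − 2 = 7 d electrons.
In the high-spin limit (t2g^5 e_g^2) the orbital term is -0.8Δ_oct = -303 kJ/mol, with no excess pairing.
For low-spin the configuration is t2g^6 e_g^1: orbital energy -1.8 × 379 = -682 kJ/mol, and 1 additional pair relative to high-spin adds 210 kJ/mol, giving -472 kJ/mol.
Thus E(LS) − E(HS) = -169 kJ/mol.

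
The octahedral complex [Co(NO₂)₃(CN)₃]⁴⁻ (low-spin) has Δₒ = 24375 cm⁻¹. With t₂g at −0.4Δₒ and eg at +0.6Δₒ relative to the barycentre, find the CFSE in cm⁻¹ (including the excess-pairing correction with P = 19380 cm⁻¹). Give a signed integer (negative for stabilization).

Ligand charges: 3×(-1) from NO₂⁻ and 3×(-1) from CN⁻ sum to -6; with overall charge -4, Co is +2.
Co²⁺: group 9, so d-count = 9 − 2 = 7.
The d⁷ electrons fill as t₂g⁶ eg¹.
Orbital CFSE = 6(-0.4) + 1(0.6) = -1.8Δₒ = -1.8 × 24375 = -43875 cm⁻¹.
High-spin d⁷ would be t₂g⁵ eg² with 2 pairs; low-spin has 3, so 1 excess pair costs +1P = +19380 cm⁻¹.
Combining: -43875 + 19380 = -24495 cm⁻¹.

-24495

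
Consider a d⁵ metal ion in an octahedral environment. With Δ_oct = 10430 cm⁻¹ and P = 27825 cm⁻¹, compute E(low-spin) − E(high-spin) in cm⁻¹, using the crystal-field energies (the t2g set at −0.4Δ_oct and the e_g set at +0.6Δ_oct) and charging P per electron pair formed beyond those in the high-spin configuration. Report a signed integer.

In the high-spin limit (t2g^3 e_g^2) the orbital term is 0.0Δ_oct = 0 cm⁻¹, with no excess pairing.
Low-spin: t2g^5 e_g^0, orbital CFSE = -2.0Δ_oct = -20860 cm⁻¹; plus 2 excess pairs × P = +55650 cm⁻¹; total 34790 cm⁻¹.
The difference is 34790 − (0) = 34790 cm⁻¹, so high-spin lies lower.

34790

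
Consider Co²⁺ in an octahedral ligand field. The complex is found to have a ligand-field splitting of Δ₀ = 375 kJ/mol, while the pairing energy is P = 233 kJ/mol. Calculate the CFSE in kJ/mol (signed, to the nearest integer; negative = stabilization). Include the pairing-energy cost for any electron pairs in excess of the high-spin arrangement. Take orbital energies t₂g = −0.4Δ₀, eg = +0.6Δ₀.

Group 9 minus oxidation state +2 gives a d⁷ configuration for Co²⁺.
With Δ₀ > P the complex is low-spin.
Configuration: t₂g⁶ eg¹.
Orbital CFSE = -1.8Δ₀ = -1.8 × 375 = -675 kJ/mol.
Excess pairs vs high-spin: 3 − 2 = 1; pairing cost = +233 kJ/mol.
Net CFSE = -675 + 233 = -442 kJ/mol.

-442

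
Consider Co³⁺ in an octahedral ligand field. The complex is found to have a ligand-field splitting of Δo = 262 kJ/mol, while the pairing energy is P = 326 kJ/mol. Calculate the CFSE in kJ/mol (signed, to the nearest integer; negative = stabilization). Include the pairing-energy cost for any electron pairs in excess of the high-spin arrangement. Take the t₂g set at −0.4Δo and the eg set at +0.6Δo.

Co sits in group 9; removing 3 electrons leaves Co³⁺ with 9 − 3 = 6 d electrons.
Since Δo = 262 kJ/mol < P = 326 kJ/mol, the complex adopts the high-spin configuration.
Filling d⁶ accordingly: t₂g⁴ eg².
Orbital CFSE = -0.4Δo = -0.4 × 262 = -105 kJ/mol.
High-spin has no excess pairs, so no pairing correction applies.

-105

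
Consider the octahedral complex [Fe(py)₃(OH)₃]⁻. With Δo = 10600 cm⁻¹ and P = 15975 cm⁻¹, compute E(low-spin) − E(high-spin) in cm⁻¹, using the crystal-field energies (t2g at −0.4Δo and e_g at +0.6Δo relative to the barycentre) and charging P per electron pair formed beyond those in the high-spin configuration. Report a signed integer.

10750

Ligand charges: 3×(+0) from py and 3×(-1) from OH⁻ sum to -3; with overall charge -1, Fe is +2.
Fe²⁺: group 8, so d-count = 8 − 2 = 6.
High-spin d⁶ fills as t2g^4 e_g^2 with CFSE 4(−0.4) + 2(+0.6) = -0.4Δo = -4240 cm⁻¹.
For low-spin the configuration is t2g^6 e_g^0: orbital energy -2.4 × 10600 = -25440 cm⁻¹, and 2 additional pairs relative to high-spin add 31950 cm⁻¹, giving 6510 cm⁻¹.
Thus E(LS) − E(HS) = 10750 cm⁻¹.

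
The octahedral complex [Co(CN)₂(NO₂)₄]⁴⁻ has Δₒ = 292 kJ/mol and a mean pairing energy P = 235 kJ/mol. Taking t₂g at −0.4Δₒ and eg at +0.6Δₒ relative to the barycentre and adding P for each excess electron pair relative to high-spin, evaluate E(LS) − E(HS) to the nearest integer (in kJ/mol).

-57

Ligand charges: 2×(-1) from CN⁻ and 4×(-1) from NO₂⁻ sum to -6; with overall charge -4, Co is +2.
Co is in group 9, so Co²⁺ is d⁷ (9 − 2 = 7).
High-spin d⁷ fills as t₂g⁵ eg² with CFSE 5(−0.4) + 2(+0.6) = -0.8Δₒ = -234 kJ/mol.
Low-spin: t₂g⁶ eg¹, orbital CFSE = -1.8Δₒ = -526 kJ/mol; plus 1 excess pair × P = +235 kJ/mol; total -291 kJ/mol.
Thus E(LS) − E(HS) = -57 kJ/mol.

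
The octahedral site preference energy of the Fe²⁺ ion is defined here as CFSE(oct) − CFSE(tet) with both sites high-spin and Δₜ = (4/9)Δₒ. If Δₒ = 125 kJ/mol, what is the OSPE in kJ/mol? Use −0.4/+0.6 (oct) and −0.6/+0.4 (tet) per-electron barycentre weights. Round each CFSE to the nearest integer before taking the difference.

-17

Fe is in group 8, so Fe²⁺ is d⁶ (8 − 2 = 6).
Octahedral (high-spin): t₂g⁴ eg², CFSE = 4(−0.4) + 2(+0.6) = -0.4Δₒ = -0.4 × 125 = -50 kJ/mol.
In a tetrahedral site the filling is e³ t₂³: CFSE(tet) = -0.6Δₜ = -0.6 × (4/9)(125) = -33 kJ/mol.
OSPE = -50 − (-33) = -17 kJ/mol.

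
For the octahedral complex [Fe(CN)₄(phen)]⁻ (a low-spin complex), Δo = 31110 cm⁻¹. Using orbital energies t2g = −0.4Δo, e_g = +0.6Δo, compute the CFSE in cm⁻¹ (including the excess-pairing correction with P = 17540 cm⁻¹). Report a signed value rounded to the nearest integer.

Ligand charges: 4×(-1) from CN⁻ and 1×(+0) from phen sum to -4; with overall charge -1, Fe is +3.
Group 8 minus oxidation state +3 gives a d⁵ configuration for Fe³⁺.
The d⁵ electrons fill as t2g^5 e_g^0.
Orbital CFSE = 5(-0.4) + 0(0.6) = -2.0Δo = -2.0 × 31110 = -62220 cm⁻¹.
High-spin d⁵ would be t2g^3 e_g^2 with 0 pairs; low-spin has 2, so 2 excess pairs cost +2P = +35080 cm⁻¹.
Overall CFSE = -62220 + 35080 = -27140 cm⁻¹.

-27140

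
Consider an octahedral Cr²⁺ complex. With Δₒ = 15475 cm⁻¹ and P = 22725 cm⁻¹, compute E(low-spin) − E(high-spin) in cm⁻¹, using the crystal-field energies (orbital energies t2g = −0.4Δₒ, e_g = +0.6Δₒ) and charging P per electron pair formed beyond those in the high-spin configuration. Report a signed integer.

7250

Cr is in group 6, so Cr²⁺ is d⁴ (6 − 2 = 4).
In the high-spin limit (t2g^3 e_g^1) the orbital term is -0.6Δₒ = -9285 cm⁻¹, with no excess pairing.
Low-spin: t2g^4 e_g^0, orbital CFSE = -1.6Δₒ = -24760 cm⁻¹; plus 1 excess pair × P = +22725 cm⁻¹; total -2035 cm⁻¹.
The difference is -2035 − (-9285) = 7250 cm⁻¹, so high-spin lies lower.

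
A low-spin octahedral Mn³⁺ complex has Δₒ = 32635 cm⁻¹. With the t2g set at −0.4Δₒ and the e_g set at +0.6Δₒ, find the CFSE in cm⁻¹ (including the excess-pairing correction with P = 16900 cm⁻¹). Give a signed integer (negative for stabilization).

-35316

Group 7 minus oxidation state +3 gives a d⁴ configuration for Mn³⁺.
Electron filling gives t2g^4 e_g^0.
CFSE(orbital) = 4×(-0.4Δₒ) + 0×(0.6Δₒ) = -1.6Δₒ; with Δₒ = 32635 cm⁻¹ that is -52216 cm⁻¹.
Pairing penalty: 1 pair vs 0 in the high-spin reference → 1 extra × P = 16900 cm⁻¹.
Overall CFSE = -52216 + 16900 = -35316 cm⁻¹.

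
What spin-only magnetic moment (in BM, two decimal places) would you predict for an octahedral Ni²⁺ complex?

Group 10 minus oxidation state +2 gives a d⁸ configuration for Ni²⁺.
Configuration: t₂g⁶ eg² → 2 unpaired electrons.
μ(spin-only) = √[2(2+2)] = √8 ≈ 2.83 BM.

2.83 BM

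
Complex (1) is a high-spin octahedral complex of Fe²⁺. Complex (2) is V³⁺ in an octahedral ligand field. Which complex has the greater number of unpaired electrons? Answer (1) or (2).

(1)

(1): Fe is in group 8, so Fe²⁺ is d⁶ (8 − 2 = 6); t2g^4 e_g^2 → 4 unpaired.
(2): Group 5 minus oxidation state +3 gives a d² configuration for V³⁺; For octahedral d² the high- and low-spin configurations coincide; t₂g² eg⁰ → 2 unpaired.
So (1) has more unpaired electrons.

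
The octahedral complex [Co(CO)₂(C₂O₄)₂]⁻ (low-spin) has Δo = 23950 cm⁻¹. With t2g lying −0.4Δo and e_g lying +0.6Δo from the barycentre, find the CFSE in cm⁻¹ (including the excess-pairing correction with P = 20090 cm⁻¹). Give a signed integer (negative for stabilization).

Ligand charges: 2×(+0) from CO and 2×(-2) from C₂O₄²⁻ sum to -4; with overall charge -1, Co is +3.
Co is in group 9, so Co³⁺ is d⁶ (9 − 3 = 6).
The d⁶ electrons fill as t2g^6 e_g^0.
Orbital CFSE = 6(-0.4) + 0(0.6) = -2.4Δo = -2.4 × 23950 = -57480 cm⁻¹.
Pairing penalty: 3 pairs vs 1 in the high-spin reference → 2 extra × P = 40180 cm⁻¹.
Overall CFSE = -57480 + 40180 = -17300 cm⁻¹.

-17300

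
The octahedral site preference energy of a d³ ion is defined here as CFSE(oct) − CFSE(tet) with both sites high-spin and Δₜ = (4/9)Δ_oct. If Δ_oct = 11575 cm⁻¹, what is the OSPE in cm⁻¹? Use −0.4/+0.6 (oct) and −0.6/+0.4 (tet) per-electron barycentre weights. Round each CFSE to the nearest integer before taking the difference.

-9774

In an octahedral site d³ (HS) is t2g^3 e_g^0, giving CFSE(oct) = -1.2Δ_oct = -13890 cm⁻¹.
Tetrahedral e^2 t2^1 gives -0.8Δₜ = -0.8 × (4/9) × 11575 = -4116 cm⁻¹.
Subtracting, OSPE = -13890 − (-4116) = -9774 cm⁻¹.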